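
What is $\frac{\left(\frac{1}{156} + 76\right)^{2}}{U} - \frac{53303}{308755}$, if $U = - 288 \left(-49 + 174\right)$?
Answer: $- \frac{18021186331799}{54099804096000} \approx -0.33311$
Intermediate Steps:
$U = -36000$ ($U = \left(-288\right) 125 = -36000$)
$\frac{\left(\frac{1}{156} + 76\right)^{2}}{U} - \frac{53303}{308755} = \frac{\left(\frac{1}{156} + 76\right)^{2}}{-36000} - \frac{53303}{308755} = \left(\frac{1}{156} + 76\right)^{2} \left(- \frac{1}{36000}\right) - \frac{53303}{308755} = \left(\frac{11857}{156}\right)^{2} \left(- \frac{1}{36000}\right) - \frac{53303}{308755} = \frac{140588449}{24336} \left(- \frac{1}{36000}\right) - \frac{53303}{308755} = - \frac{140588449}{876096000} - \frac{53303}{308755} = - \frac{18021186331799}{54099804096000}$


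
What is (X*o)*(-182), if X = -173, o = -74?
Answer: -2329964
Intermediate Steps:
(X*o)*(-182) = -173*(-74)*(-182) = 12802*(-182) = -2329964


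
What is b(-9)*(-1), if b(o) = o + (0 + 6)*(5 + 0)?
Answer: -21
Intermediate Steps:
b(o) = 30 + o (b(o) = o + 6*5 = o + 30 = 30 + o)
b(-9)*(-1) = (30 - 9)*(-1) = 21*(-1) = -21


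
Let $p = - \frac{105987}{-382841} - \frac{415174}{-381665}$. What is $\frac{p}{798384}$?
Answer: $\frac{199397157689}{116657483123411760} \approx 1.7093 \cdot 10^{-6}$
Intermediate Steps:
$p = \frac{199397157689}{146117010265}$ ($p = \left(-105987\right) \left(- \frac{1}{382841}\right) - - \frac{415174}{381665} = \frac{105987}{382841} + \frac{415174}{381665} = \frac{199397157689}{146117010265} \approx 1.3646$)
$\frac{p}{798384} = \frac{199397157689}{146117010265 \cdot 798384} = \frac{199397157689}{146117010265} \cdot \frac{1}{798384} = \frac{199397157689}{116657483123411760}$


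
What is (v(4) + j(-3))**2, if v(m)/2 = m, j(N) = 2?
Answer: 100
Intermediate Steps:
v(m) = 2*m
(v(4) + j(-3))**2 = (2*4 + 2)**2 = (8 + 2)**2 = 10**2 = 100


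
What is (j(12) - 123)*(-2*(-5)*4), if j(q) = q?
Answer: -4440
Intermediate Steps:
(j(12) - 123)*(-2*(-5)*4) = (12 - 123)*(-2*(-5)*4) = -1110*4 = -111*40 = -4440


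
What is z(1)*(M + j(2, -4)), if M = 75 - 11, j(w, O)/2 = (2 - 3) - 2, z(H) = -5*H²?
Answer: -290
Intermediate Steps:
j(w, O) = -6 (j(w, O) = 2*((2 - 3) - 2) = 2*(-1 - 2) = 2*(-3) = -6)
M = 64
z(1)*(M + j(2, -4)) = (-5*1²)*(64 - 6) = -5*1*58 = -5*58 = -290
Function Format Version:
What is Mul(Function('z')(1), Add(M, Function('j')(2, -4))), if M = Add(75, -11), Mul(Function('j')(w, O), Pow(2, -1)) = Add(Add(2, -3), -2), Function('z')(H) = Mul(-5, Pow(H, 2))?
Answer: -290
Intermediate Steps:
Function('j')(w, O) = -6 (Function('j')(w, O) = Mul(2, Add(Add(2, -3), -2)) = Mul(2, Add(-1, -2)) = Mul(2, -3) = -6)
M = 64
Mul(Function('z')(1), Add(M, Function('j')(2, -4))) = Mul(Mul(-5, Pow(1, 2)), Add(64, -6)) = Mul(Mul(-5, 1), 58) = Mul(-5, 58) = -290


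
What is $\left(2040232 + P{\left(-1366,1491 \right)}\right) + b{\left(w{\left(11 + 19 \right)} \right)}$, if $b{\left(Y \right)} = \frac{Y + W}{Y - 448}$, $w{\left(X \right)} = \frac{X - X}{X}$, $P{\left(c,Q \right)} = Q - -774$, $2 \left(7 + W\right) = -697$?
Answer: $\frac{1830078023}{896} \approx 2.0425 \cdot 10^{6}$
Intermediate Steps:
$W = - \frac{711}{2}$ ($W = -7 + \frac{1}{2} \left(-697\right) = -7 - \frac{697}{2} = - \frac{711}{2} \approx -355.5$)
$P{\left(c,Q \right)} = 774 + Q$ ($P{\left(c,Q \right)} = Q + 774 = 774 + Q$)
$w{\left(X \right)} = 0$ ($w{\left(X \right)} = \frac{0}{X} = 0$)
$b{\left(Y \right)} = \frac{- \frac{711}{2} + Y}{-448 + Y}$ ($b{\left(Y \right)} = \frac{Y - \frac{711}{2}}{Y - 448} = \frac{- \frac{711}{2} + Y}{-448 + Y}$)
$\left(2040232 + P{\left(-1366,1491 \right)}\right) + b{\left(w{\left(11 + 19 \right)} \right)} = \left(2040232 + \left(774 + 1491\right)\right) + \frac{- \frac{711}{2} + 0}{-448 + 0} = \left(2040232 + 2265\right) + \frac{1}{-448} \left(- \frac{711}{2}\right) = 2042497 - - \frac{711}{896} = 2042497 + \frac{711}{896} = \frac{1830078023}{896}$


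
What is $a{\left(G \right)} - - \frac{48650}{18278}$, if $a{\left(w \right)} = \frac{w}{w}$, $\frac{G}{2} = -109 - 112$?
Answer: $\frac{33464}{9139} \approx 3.6617$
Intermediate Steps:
$G = -442$ ($G = 2 \left(-109 - 112\right) = 2 \left(-221\right) = -442$)
$a{\left(w \right)} = 1$
$a{\left(G \right)} - - \frac{48650}{18278} = 1 - - \frac{48650}{18278} = 1 - \left(-48650\right) \frac{1}{18278} = 1 - - \frac{24325}{9139} = 1 + \frac{24325}{9139} = \frac{33464}{9139}$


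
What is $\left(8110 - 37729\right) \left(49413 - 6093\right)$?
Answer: $-1283095080$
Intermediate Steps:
$\left(8110 - 37729\right) \left(49413 - 6093\right) = \left(-29619\right) 43320 = -1283095080$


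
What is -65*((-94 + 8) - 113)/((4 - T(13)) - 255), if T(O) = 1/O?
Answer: -168155/3264 ≈ -51.518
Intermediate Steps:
T(O) = 1/O
-65*((-94 + 8) - 113)/((4 - T(13)) - 255) = -65*((-94 + 8) - 113)/((4 - 1/13) - 255) = -65*(-86 - 113)/((4 - 1*1/13) - 255) = -(-12935)/((4 - 1/13) - 255) = -(-12935)/(51/13 - 255) = -(-12935)/(-3264/13) = -(-12935)*(-13)/3264 = -65*2587/3264 = -168155/3264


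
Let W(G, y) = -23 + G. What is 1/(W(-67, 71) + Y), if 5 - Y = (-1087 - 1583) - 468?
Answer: 1/3053 ≈ 0.00032755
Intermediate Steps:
Y = 3143 (Y = 5 - ((-1087 - 1583) - 468) = 5 - (-2670 - 468) = 5 - 1*(-3138) = 5 + 3138 = 3143)
1/(W(-67, 71) + Y) = 1/((-23 - 67) + 3143) = 1/(-90 + 3143) = 1/3053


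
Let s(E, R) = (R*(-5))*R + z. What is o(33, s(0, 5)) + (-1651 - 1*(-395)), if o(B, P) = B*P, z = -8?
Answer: -5645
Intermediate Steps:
s(E, R) = -8 - 5*R² (s(E, R) = (R*(-5))*R - 8 = (-5*R)*R - 8 = -5*R² - 8 = -8 - 5*R²)
o(33, s(0, 5)) + (-1651 - 1*(-395)) = 33*(-8 - 5*5²) + (-1651 - 1*(-395)) = 33*(-8 - 5*25) + (-1651 + 395) = 33*(-8 - 125) - 1256 = 33*(-133) - 1256 = -4389 - 1256 = -5645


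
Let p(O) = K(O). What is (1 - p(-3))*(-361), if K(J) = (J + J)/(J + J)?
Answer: 0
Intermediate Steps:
K(J) = 1 (K(J) = (2*J)/((2*J)) = (2*J)*(1/(2*J)) = 1)
p(O) = 1
(1 - p(-3))*(-361) = (1 - 1*1)*(-361) = (1 - 1)*(-361) = 0*(-361) = 0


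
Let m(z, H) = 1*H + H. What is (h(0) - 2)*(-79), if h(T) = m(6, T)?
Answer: 158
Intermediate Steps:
m(z, H) = 2*H (m(z, H) = H + H = 2*H)
h(T) = 2*T
(h(0) - 2)*(-79) = (2*0 - 2)*(-79) = (0 - 2)*(-79) = -2*(-79) = 158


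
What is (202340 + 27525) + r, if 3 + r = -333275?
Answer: -103413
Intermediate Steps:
r = -333278 (r = -3 - 333275 = -333278)
(202340 + 27525) + r = (202340 + 27525) - 333278 = 229865 - 333278 = -103413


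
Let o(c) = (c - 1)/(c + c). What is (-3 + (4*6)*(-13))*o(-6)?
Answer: -735/4 ≈ -183.75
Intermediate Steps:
o(c) = (-1 + c)/(2*c) (o(c) = (-1 + c)/((2*c)) = (-1 + c)*(1/(2*c)) = (-1 + c)/(2*c))
(-3 + (4*6)*(-13))*o(-6) = (-3 + (4*6)*(-13))*((1/2)*(-1 - 6)/(-6)) = (-3 + 24*(-13))*((1/2)*(-1/6)*(-7)) = (-3 - 312)*(7/12) = -315*7/12 = -735/4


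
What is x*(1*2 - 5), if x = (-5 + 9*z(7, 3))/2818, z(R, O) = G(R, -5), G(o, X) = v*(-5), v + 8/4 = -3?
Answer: -330/1409 ≈ -0.23421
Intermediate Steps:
v = -5 (v = -2 - 3 = -5)
G(o, X) = 25 (G(o, X) = -5*(-5) = 25)
z(R, O) = 25
x = 110/1409 (x = (-5 + 9*25)/2818 = (-5 + 225)*(1/2818) = 220*(1/2818) = 110/1409 ≈ 0.078070)
x*(1*2 - 5) = 110*(1*2 - 5)/1409 = 110*(2 - 5)/1409 = (110/1409)*(-3) = -330/1409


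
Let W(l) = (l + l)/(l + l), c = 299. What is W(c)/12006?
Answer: 1/12006 ≈ 8.3292e-5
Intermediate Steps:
W(l) = 1 (W(l) = (2*l)/((2*l)) = (2*l)*(1/(2*l)) = 1)
W(c)/12006 = 1/12006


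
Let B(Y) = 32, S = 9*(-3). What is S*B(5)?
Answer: -864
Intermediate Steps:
S = -27
S*B(5) = -27*32 = -864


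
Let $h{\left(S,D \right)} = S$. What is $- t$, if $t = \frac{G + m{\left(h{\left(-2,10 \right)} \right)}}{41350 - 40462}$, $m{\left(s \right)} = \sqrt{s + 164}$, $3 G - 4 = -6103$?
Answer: $\frac{2033}{888} - \frac{3 \sqrt{2}}{296} \approx 2.2751$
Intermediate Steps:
$G = -2033$ ($G = \frac{4}{3} + \frac{1}{3} \left(-6103\right) = \frac{4}{3} - \frac{6103}{3} = -2033$)
$m{\left(s \right)} = \sqrt{164 + s}$
$t = - \frac{2033}{888} + \frac{3 \sqrt{2}}{296}$ ($t = \frac{-2033 + \sqrt{164 - 2}}{41350 - 40462} = \frac{-2033 + \sqrt{162}}{888} = \left(-2033 + 9 \sqrt{2}\right) \frac{1}{888} = - \frac{2033}{888} + \frac{3 \sqrt{2}}{296} \approx -2.2751$)
$- t = - (- \frac{2033}{888} + \frac{3 \sqrt{2}}{296}) = \frac{2033}{888} - \frac{3 \sqrt{2}}{296}$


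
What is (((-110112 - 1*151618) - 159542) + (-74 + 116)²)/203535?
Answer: -46612/22615 ≈ -2.0611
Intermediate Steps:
(((-110112 - 1*151618) - 159542) + (-74 + 116)²)/203535 = (((-110112 - 151618) - 159542) + 42²)*(1/203535) = ((-261730 - 159542) + 1764)*(1/203535) = (-421272 + 1764)*(1/203535) = -419508*1/203535 = -46612/22615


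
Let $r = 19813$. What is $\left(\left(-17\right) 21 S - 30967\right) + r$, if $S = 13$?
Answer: $-15795$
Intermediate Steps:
$\left(\left(-17\right) 21 S - 30967\right) + r = \left(\left(-17\right) 21 \cdot 13 - 30967\right) + 19813 = \left(\left(-357\right) 13 - 30967\right) + 19813 = \left(-4641 - 30967\right) + 19813 = -35608 + 19813 = -15795$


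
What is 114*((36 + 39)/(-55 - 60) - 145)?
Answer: -381900/23 ≈ -16604.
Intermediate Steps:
114*((36 + 39)/(-55 - 60) - 145) = 114*(75/(-115) - 145) = 114*(75*(-1/115) - 145) = 114*(-15/23 - 145) = 114*(-3350/23) = -381900/23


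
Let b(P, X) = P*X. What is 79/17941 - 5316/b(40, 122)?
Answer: -23747209/21888020 ≈ -1.0849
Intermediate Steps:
79/17941 - 5316/b(40, 122) = 79/17941 - 5316/(40*122) = 79*(1/17941) - 5316/4880 = 79/17941 - 5316*1/4880 = 79/17941 - 1329/1220 = -23747209/21888020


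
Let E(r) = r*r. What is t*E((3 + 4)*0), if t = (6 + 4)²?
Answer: 0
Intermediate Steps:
E(r) = r²
t = 100 (t = 10² = 100)
t*E((3 + 4)*0) = 100*((3 + 4)*0)² = 100*(7*0)² = 100*0² = 100*0 = 0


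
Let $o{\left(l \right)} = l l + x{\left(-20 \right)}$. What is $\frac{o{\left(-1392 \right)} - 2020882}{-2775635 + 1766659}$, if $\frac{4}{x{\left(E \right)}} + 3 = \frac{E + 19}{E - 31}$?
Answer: $\frac{3162335}{38341088} \approx 0.082479$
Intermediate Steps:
$x{\left(E \right)} = \frac{4}{-3 + \frac{19 + E}{-31 + E}}$ ($x{\left(E \right)} = \frac{4}{-3 + \frac{E + 19}{E - 31}} = \frac{4}{-3 + \frac{19 + E}{-31 + E}}$)
$o{\left(l \right)} = - \frac{51}{38} + l^{2}$ ($o{\left(l \right)} = l l + \frac{2 \left(31 - -20\right)}{-56 - 20} = l^{2} + \frac{2 \left(31 + 20\right)}{-76} = l^{2} + 2 \left(- \frac{1}{76}\right) 51 = l^{2} - \frac{51}{38} = - \frac{51}{38} + l^{2}$)
$\frac{o{\left(-1392 \right)} - 2020882}{-2775635 + 1766659} = \frac{\left(- \frac{51}{38} + \left(-1392\right)^{2}\right) - 2020882}{-2775635 + 1766659} = \frac{\left(- \frac{51}{38} + 1937664\right) - 2020882}{-1008976} = \left(\frac{73631181}{38} - 2020882\right) \left(- \frac{1}{1008976}\right) = \left(- \frac{3162335}{38}\right) \left(- \frac{1}{1008976}\right) = \frac{3162335}{38341088}$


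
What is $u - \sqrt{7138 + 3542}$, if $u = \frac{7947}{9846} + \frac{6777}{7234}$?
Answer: $\frac{3450415}{1978499} - 2 \sqrt{2670} \approx -101.6$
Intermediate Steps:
$u = \frac{3450415}{1978499}$ ($u = 7947 \cdot \frac{1}{9846} + 6777 \cdot \frac{1}{7234} = \frac{883}{1094} + \frac{6777}{7234} = \frac{3450415}{1978499} \approx 1.744$)
$u - \sqrt{7138 + 3542} = \frac{3450415}{1978499} - \sqrt{7138 + 3542} = \frac{3450415}{1978499} - \sqrt{10680} = \frac{3450415}{1978499} - 2 \sqrt{2670}$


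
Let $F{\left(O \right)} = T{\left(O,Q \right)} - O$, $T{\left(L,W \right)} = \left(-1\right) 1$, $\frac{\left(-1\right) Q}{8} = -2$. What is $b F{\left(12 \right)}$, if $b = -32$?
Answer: $416$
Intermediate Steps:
$Q = 16$ ($Q = \left(-8\right) \left(-2\right) = 16$)
$T{\left(L,W \right)} = -1$
$F{\left(O \right)} = -1 - O$
$b F{\left(12 \right)} = - 32 \left(-1 - 12\right) = \left(-32\right) \left(-13\right) = 416$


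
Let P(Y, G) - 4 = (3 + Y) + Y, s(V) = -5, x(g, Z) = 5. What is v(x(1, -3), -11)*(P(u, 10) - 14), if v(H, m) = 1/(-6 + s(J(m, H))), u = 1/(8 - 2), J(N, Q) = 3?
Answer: 20/33 ≈ 0.60606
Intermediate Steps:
u = ⅙ (u = 1/6 = ⅙ ≈ 0.16667)
v(H, m) = -1/11 (v(H, m) = 1/(-6 - 5) = 1/(-11) = -1/11)
P(Y, G) = 7 + 2*Y (P(Y, G) = 4 + ((3 + Y) + Y) = 4 + (3 + 2*Y) = 7 + 2*Y)
v(x(1, -3), -11)*(P(u, 10) - 14) = -((7 + 2*(⅙)) - 14)/11 = -((7 + ⅓) - 14)/11 = -(22/3 - 14)/11 = -1/11*(-20/3) = 20/33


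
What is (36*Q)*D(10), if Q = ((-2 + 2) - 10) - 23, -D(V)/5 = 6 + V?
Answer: 95040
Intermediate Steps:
D(V) = -30 - 5*V (D(V) = -5*(6 + V) = -30 - 5*V)
Q = -33 (Q = (0 - 10) - 23 = -10 - 23 = -33)
(36*Q)*D(10) = (36*(-33))*(-30 - 5*10) = -1188*(-30 - 50) = -1188*(-80) = 95040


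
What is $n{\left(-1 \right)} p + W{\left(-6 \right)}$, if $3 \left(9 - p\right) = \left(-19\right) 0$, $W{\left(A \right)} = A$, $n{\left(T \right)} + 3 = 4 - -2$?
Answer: $21$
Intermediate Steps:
$n{\left(T \right)} = 3$ ($n{\left(T \right)} = -3 + \left(4 - -2\right) = -3 + \left(4 + 2\right) = -3 + 6 = 3$)
$p = 9$ ($p = 9 - \frac{\left(-19\right) 0}{3} = 9 - 0 = 9 + 0 = 9$)
$n{\left(-1 \right)} p + W{\left(-6 \right)} = 3 \cdot 9 - 6 = 27 - 6 = 21$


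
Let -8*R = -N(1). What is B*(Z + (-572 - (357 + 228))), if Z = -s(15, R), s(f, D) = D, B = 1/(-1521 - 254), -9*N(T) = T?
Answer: 83303/127800 ≈ 0.65182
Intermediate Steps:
N(T) = -T/9
B = -1/1775 (B = 1/(-1775) = -1/1775 ≈ -0.00056338)
R = -1/72 (R = -(-1)*(-1/9*1)/8 = -(-1)*(-1)/(8*9) = -1/8*1/9 = -1/72 ≈ -0.013889)
Z = 1/72 (Z = -1*(-1/72) = 1/72 ≈ 0.013889)
B*(Z + (-572 - (357 + 228))) = -(1/72 + (-572 - (357 + 228)))/1775 = -(1/72 + (-572 - 1*585))/1775 = -(1/72 + (-572 - 585))/1775 = -(1/72 - 1157)/1775 = -1/1775*(-83303/72) = 83303/127800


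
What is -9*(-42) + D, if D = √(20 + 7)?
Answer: 378 + 3*√3 ≈ 383.20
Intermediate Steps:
D = 3*√3 (D = √27 = 3*√3 ≈ 5.1962)
-9*(-42) + D = -9*(-42) + 3*√3 = 378 + 3*√3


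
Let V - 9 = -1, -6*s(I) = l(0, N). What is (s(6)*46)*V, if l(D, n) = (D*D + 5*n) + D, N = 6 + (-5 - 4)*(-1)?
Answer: -4600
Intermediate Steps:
N = 15 (N = 6 - 9*(-1) = 6 + 9 = 15)
l(D, n) = D + D² + 5*n (l(D, n) = (D² + 5*n) + D = D + D² + 5*n)
s(I) = -25/2 (s(I) = -(0 + 0² + 5*15)/6 = -(0 + 0 + 75)/6 = -⅙*75 = -25/2)
V = 8 (V = 9 - 1 = 8)
(s(6)*46)*V = -25/2*46*8 = -575*8 = -4600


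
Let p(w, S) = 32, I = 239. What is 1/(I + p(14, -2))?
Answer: 1/271 ≈ 0.0036900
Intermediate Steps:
1/(I + p(14, -2)) = 1/(239 + 32) = 1/271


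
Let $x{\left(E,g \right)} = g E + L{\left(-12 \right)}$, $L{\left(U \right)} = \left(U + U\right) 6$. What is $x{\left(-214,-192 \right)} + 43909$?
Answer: $84853$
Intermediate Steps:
$L{\left(U \right)} = 12 U$ ($L{\left(U \right)} = 2 U 6 = 12 U$)
$x{\left(E,g \right)} = -144 + E g$ ($x{\left(E,g \right)} = g E + 12 \left(-12\right) = E g - 144 = -144 + E g$)
$x{\left(-214,-192 \right)} + 43909 = \left(-144 - -41088\right) + 43909 = \left(-144 + 41088\right) + 43909 = 40944 + 43909 = 84853$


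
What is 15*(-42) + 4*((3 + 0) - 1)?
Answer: -622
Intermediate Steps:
15*(-42) + 4*((3 + 0) - 1) = -630 + 4*(3 - 1) = -630 + 4*2 = -630 + 8 = -622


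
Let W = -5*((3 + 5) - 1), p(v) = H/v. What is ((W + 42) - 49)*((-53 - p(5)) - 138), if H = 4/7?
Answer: 40134/5 ≈ 8026.8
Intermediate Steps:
H = 4/7 (H = 4*(⅐) = 4/7 ≈ 0.57143)
p(v) = 4/(7*v)
W = -35 (W = -5*(8 - 1) = -5*7 = -35)
((W + 42) - 49)*((-53 - p(5)) - 138) = ((-35 + 42) - 49)*((-53 - 4/(7*5)) - 138) = (7 - 49)*((-53 - 4/(7*5)) - 138) = -42*((-53 - 1*4/35) - 138) = -42*((-53 - 4/35) - 138) = -42*(-1859/35 - 138) = -42*(-6689/35) = 40134/5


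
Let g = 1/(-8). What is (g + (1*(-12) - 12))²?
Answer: 37249/64 ≈ 582.02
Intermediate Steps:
g = -⅛ ≈ -0.12500
(g + (1*(-12) - 12))² = (-⅛ + (1*(-12) - 12))² = (-⅛ + (-12 - 12))² = (-⅛ - 24)² = (-193/8)² = 37249/64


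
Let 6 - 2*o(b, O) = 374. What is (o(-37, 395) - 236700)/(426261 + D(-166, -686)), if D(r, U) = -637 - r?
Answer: -118442/212895 ≈ -0.55634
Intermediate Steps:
o(b, O) = -184 (o(b, O) = 3 - ½*374 = 3 - 187 = -184)
(o(-37, 395) - 236700)/(426261 + D(-166, -686)) = (-184 - 236700)/(426261 + (-637 - 1*(-166))) = -236884/(426261 + (-637 + 166)) = -236884/(426261 - 471) = -236884/425790 = -236884*1/425790 = -118442/212895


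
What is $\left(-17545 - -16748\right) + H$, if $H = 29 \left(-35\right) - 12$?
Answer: $-1824$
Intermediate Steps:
$H = -1027$ ($H = -1015 - 12 = -1027$)
$\left(-17545 - -16748\right) + H = \left(-17545 - -16748\right) - 1027 = \left(-17545 + 16748\right) - 1027 = -797 - 1027 = -1824$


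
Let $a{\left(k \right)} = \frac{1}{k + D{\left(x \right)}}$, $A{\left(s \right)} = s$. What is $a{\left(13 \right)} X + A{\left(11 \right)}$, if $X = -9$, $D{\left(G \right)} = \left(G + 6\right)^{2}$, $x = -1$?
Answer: $\frac{409}{38} \approx 10.763$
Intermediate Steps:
$D{\left(G \right)} = \left(6 + G\right)^{2}$
$a{\left(k \right)} = \frac{1}{25 + k}$ ($a{\left(k \right)} = \frac{1}{k + \left(6 - 1\right)^{2}} = \frac{1}{k + 5^{2}} = \frac{1}{k + 25} = \frac{1}{25 + k}$)
$a{\left(13 \right)} X + A{\left(11 \right)} = \frac{1}{25 + 13} \left(-9\right) + 11 = \frac{1}{38} \left(-9\right) + 11 = - \frac{9}{38} + 11 = \frac{409}{38}$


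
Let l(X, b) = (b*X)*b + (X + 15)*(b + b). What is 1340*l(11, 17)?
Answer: 5444420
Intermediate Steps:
l(X, b) = X*b**2 + 2*b*(15 + X) (l(X, b) = (X*b)*b + (15 + X)*(2*b) = X*b**2 + 2*b*(15 + X))
1340*l(11, 17) = 1340*(17*(30 + 2*11 + 11*17)) = 1340*(17*(30 + 22 + 187)) = 1340*(17*239) = 1340*4063 = 5444420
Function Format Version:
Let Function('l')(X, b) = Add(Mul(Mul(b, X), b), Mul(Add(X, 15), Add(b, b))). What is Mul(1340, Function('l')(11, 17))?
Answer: 5444420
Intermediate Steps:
Function('l')(X, b) = Add(Mul(X, Pow(b, 2)), Mul(2, b, Add(15, X))) (Function('l')(X, b) = Add(Mul(Mul(X, b), b), Mul(Add(15, X), Mul(2, b))) = Add(Mul(X, Pow(b, 2)), Mul(2, b, Add(15, X))))
Mul(1340, Function('l')(11, 17)) = Mul(1340, Mul(17, Add(30, Mul(2, 11), Mul(11, 17)))) = Mul(1340, Mul(17, Add(30, 22, 187))) = Mul(1340, Mul(17, 239)) = Mul(1340, 4063) = 5444420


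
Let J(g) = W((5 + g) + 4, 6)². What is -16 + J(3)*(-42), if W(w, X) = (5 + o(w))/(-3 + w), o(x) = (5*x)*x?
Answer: -7359182/27 ≈ -2.7256e+5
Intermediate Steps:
o(x) = 5*x²
W(w, X) = (5 + 5*w²)/(-3 + w)
J(g) = 25*(1 + (9 + g)²)²/(6 + g)² (J(g) = (5*(1 + ((5 + g) + 4)²)/(-3 + ((5 + g) + 4)))² = (5*(1 + (9 + g)²)/(-3 + (9 + g)))² = (5*(1 + (9 + g)²)/(6 + g))² = 25*(1 + (9 + g)²)²/(6 + g)²)
-16 + J(3)*(-42) = -16 + (25*(1 + (9 + 3)²)²/(6 + 3)²)*(-42) = -16 + (25*(1 + 12²)²/9²)*(-42) = -16 + (25*(1 + 144)²*(1/81))*(-42) = -16 + (25*145²*(1/81))*(-42) = -16 + (25*21025*(1/81))*(-42) = -16 + (525625/81)*(-42) = -16 - 7358750/27 = -7359182/27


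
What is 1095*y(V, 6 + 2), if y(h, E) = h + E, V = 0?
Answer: 8760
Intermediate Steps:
y(h, E) = E + h
1095*y(V, 6 + 2) = 1095*((6 + 2) + 0) = 1095*(8 + 0) = 1095*8 = 8760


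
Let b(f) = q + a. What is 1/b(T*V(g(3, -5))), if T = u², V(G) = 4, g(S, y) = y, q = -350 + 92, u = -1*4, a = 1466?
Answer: 1/1208 ≈ 0.00082781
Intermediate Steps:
u = -4
q = -258
T = 16 (T = (-4)² = 16)
b(f) = 1208 (b(f) = -258 + 1466 = 1208)
1/b(T*V(g(3, -5))) = 1/1208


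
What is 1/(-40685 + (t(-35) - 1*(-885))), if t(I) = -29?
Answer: -1/39829 ≈ -2.5107e-5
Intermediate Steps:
1/(-40685 + (t(-35) - 1*(-885))) = 1/(-40685 + (-29 - 1*(-885))) = 1/(-40685 + (-29 + 885)) = 1/(-40685 + 856) = 1/(-39829) = -1/39829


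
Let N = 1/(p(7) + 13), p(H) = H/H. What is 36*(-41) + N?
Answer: -20663/14 ≈ -1475.9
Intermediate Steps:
p(H) = 1
N = 1/14 (N = 1/(1 + 13) = 1/14 ≈ 0.071429)
36*(-41) + N = 36*(-41) + 1/14 = -1476 + 1/14 = -20663/14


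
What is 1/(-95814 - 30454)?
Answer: -1/126268 ≈ -7.9197e-6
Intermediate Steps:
1/(-95814 - 30454) = 1/(-126268) = -1/126268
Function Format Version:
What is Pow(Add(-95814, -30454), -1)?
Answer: Rational(-1, 126268) ≈ -7.9197e-6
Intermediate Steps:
Pow(Add(-95814, -30454), -1) = Pow(-126268, -1) = Rational(-1, 126268)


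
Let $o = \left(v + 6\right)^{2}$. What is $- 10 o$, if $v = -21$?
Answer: $-2250$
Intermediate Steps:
$o = 225$ ($o = \left(-21 + 6\right)^{2} = \left(-15\right)^{2} = 225$)
$- 10 o = \left(-10\right) 225 = -2250$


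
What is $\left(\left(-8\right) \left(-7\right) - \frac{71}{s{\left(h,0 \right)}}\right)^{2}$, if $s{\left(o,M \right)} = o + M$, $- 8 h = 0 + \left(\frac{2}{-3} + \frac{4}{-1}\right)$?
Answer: $\frac{211600}{49} \approx 4318.4$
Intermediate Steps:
$h = \frac{7}{12}$ ($h = - \frac{0 + \left(\frac{2}{-3} + \frac{4}{-1}\right)}{8} = - \frac{0 + \left(2 \left(- \frac{1}{3}\right) + 4 \left(-1\right)\right)}{8} = - \frac{0 - \frac{14}{3}}{8} = \left(- \frac{1}{8}\right) \left(- \frac{14}{3}\right) = \frac{7}{12} \approx 0.58333$)
$s{\left(o,M \right)} = M + o$
$\left(\left(-8\right) \left(-7\right) - \frac{71}{s{\left(h,0 \right)}}\right)^{2} = \left(\left(-8\right) \left(-7\right) - \frac{71}{0 + \frac{7}{12}}\right)^{2} = \left(56 - \frac{71}{\frac{7}{12}}\right)^{2} = \left(56 - \frac{852}{7}\right)^{2} = \left(- \frac{460}{7}\right)^{2} = \frac{211600}{49}$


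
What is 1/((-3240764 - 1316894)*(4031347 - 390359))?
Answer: -1/16594378086104 ≈ -6.0261e-14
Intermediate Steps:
1/((-3240764 - 1316894)*(4031347 - 390359)) = 1/(-4557658*3640988) = 1/(-16594378086104) = -1/16594378086104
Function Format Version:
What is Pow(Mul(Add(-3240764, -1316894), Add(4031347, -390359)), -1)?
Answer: Rational(-1, 16594378086104) ≈ -6.0261e-14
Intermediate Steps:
Pow(Mul(Add(-3240764, -1316894), Add(4031347, -390359)), -1) = Pow(Mul(-4557658, 3640988), -1) = Pow(-16594378086104, -1) = Rational(-1, 16594378086104)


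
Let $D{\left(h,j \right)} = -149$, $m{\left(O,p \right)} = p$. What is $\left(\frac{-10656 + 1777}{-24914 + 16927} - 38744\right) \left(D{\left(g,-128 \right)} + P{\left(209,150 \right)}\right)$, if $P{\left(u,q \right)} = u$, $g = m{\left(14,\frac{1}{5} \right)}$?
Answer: $- \frac{18566366940}{7987} \approx -2.3246 \cdot 10^{6}$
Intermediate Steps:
$g = \frac{1}{5} \approx 0.2$
$\left(\frac{-10656 + 1777}{-24914 + 16927} - 38744\right) \left(D{\left(g,-128 \right)} + P{\left(209,150 \right)}\right) = \left(\frac{-10656 + 1777}{-24914 + 16927} - 38744\right) \left(-149 + 209\right) = \left(- \frac{8879}{-7987} - 38744\right) 60 = \left(\left(-8879\right) \left(- \frac{1}{7987}\right) - 38744\right) 60 = \left(\frac{8879}{7987} - 38744\right) 60 = \left(- \frac{309439449}{7987}\right) 60 = - \frac{18566366940}{7987}$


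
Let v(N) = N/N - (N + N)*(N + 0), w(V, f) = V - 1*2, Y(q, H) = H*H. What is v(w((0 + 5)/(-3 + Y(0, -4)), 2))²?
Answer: 508369/28561 ≈ 17.799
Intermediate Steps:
Y(q, H) = H²
w(V, f) = -2 + V (w(V, f) = V - 2 = -2 + V)
v(N) = 1 - 2*N² (v(N) = 1 - 2*N*N = 1 - 2*N²)
v(w((0 + 5)/(-3 + Y(0, -4)), 2))² = (1 - 2*(-2 + (0 + 5)/(-3 + (-4)²))²)² = (1 - 2*(-2 + 5/(-3 + 16))²)² = (1 - 2*(-2 + 5/13)²)² = (1 - 2*(-21/13)²)² = (1 - 2*441/169)² = (1 - 882/169)² = (-713/169)² = 508369/28561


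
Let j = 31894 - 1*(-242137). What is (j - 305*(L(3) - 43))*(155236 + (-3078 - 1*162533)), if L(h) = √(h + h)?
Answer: -2979139750 + 3164375*√6 ≈ -2.9714e+9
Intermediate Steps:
L(h) = √2*√h (L(h) = √(2*h) = √2*√h)
j = 274031 (j = 31894 + 242137 = 274031)
(j - 305*(L(3) - 43))*(155236 + (-3078 - 1*162533)) = (274031 - 305*(√2*√3 - 43))*(155236 + (-3078 - 1*162533)) = (274031 - 305*(√6 - 43))*(155236 + (-3078 - 162533)) = (274031 - 305*(-43 + √6))*(155236 - 165611) = (274031 + (13115 - 305*√6))*(-10375) = (287146 - 305*√6)*(-10375) = -2979139750 + 3164375*√6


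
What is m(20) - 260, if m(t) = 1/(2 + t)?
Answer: -5719/22 ≈ -259.95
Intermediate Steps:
m(20) - 260 = 1/(2 + 20) - 260 = 1/22 - 260 = -5719/22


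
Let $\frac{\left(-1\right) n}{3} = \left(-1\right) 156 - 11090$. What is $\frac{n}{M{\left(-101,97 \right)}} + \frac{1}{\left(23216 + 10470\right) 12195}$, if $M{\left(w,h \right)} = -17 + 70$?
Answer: $\frac{13859596378313}{21772440810} \approx 636.57$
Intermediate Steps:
$M{\left(w,h \right)} = 53$
$n = 33738$ ($n = - 3 \left(\left(-1\right) 156 - 11090\right) = - 3 \left(-156 - 11090\right) = \left(-3\right) \left(-11246\right) = 33738$)
$\frac{n}{M{\left(-101,97 \right)}} + \frac{1}{\left(23216 + 10470\right) 12195} = \frac{33738}{53} + \frac{1}{\left(23216 + 10470\right) 12195} = 33738 \cdot \frac{1}{53} + \frac{1}{33686} \cdot \frac{1}{12195} = \frac{33738}{53} + \frac{1}{33686} \cdot \frac{1}{12195} = \frac{33738}{53} + \frac{1}{410800770} = \frac{13859596378313}{21772440810}$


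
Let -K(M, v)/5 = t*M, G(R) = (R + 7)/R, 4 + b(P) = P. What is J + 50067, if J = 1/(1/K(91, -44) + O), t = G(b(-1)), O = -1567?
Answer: 14278757749/285193 ≈ 50067.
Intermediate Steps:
b(P) = -4 + P
G(R) = (7 + R)/R
t = -2/5 (t = (7 + (-4 - 1))/(-4 - 1) = (7 - 5)/(-5) = -1/5*2 = -2/5 ≈ -0.40000)
K(M, v) = 2*M (K(M, v) = -(-2)*M = 2*M)
J = -182/285193 (J = 1/(1/(2*91) - 1567) = 1/(1/182 - 1567) = 1/(-285193/182) = -182/285193 ≈ -0.00063816)
J + 50067 = -182/285193 + 50067 = 14278757749/285193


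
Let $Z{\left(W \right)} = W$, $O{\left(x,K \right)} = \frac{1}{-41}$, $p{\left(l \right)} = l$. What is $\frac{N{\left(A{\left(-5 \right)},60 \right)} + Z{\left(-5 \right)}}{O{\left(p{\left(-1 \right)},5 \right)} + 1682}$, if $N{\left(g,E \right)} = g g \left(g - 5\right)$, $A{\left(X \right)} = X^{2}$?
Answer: $\frac{170765}{22987} \approx 7.4288$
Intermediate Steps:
$O{\left(x,K \right)} = - \frac{1}{41}$
$N{\left(g,E \right)} = g^{2} \left(-5 + g\right)$ ($N{\left(g,E \right)} = g^{2} \left(g - 5\right) = g^{2} \left(-5 + g\right)$)
$\frac{N{\left(A{\left(-5 \right)},60 \right)} + Z{\left(-5 \right)}}{O{\left(p{\left(-1 \right)},5 \right)} + 1682} = \frac{\left(\left(-5\right)^{2}\right)^{2} \left(-5 + \left(-5\right)^{2}\right) - 5}{- \frac{1}{41} + 1682} = \frac{25^{2} \left(-5 + 25\right) - 5}{\frac{68961}{41}} = \left(625 \cdot 20 - 5\right) \frac{41}{68961} = \left(12500 - 5\right) \frac{41}{68961} = 12495 \cdot \frac{41}{68961} = \frac{170765}{22987}$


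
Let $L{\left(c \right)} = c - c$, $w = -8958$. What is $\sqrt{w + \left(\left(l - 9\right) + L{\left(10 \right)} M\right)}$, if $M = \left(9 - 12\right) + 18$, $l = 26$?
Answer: $i \sqrt{8941} \approx 94.557 i$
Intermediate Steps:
$L{\left(c \right)} = 0$
$M = 15$ ($M = -3 + 18 = 15$)
$\sqrt{w + \left(\left(l - 9\right) + L{\left(10 \right)} M\right)} = \sqrt{-8958 + \left(\left(26 - 9\right) + 0 \cdot 15\right)} = \sqrt{-8958 + \left(17 + 0\right)} = \sqrt{-8958 + 17} = \sqrt{-8941} = i \sqrt{8941}$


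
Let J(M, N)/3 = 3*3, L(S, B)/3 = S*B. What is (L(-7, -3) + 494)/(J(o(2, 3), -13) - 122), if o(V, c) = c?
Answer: -557/95 ≈ -5.8632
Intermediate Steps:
L(S, B) = 3*B*S (L(S, B) = 3*(S*B) = 3*(B*S) = 3*B*S)
J(M, N) = 27 (J(M, N) = 3*(3*3) = 3*9 = 27)
(L(-7, -3) + 494)/(J(o(2, 3), -13) - 122) = (3*(-3)*(-7) + 494)/(27 - 122) = (63 + 494)/(-95) = 557*(-1/95) = -557/95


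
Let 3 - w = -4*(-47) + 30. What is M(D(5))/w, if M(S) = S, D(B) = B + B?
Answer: -2/43 ≈ -0.046512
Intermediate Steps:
D(B) = 2*B
w = -215 (w = 3 - (-4*(-47) + 30) = 3 - (188 + 30) = 3 - 1*218 = 3 - 218 = -215)
M(D(5))/w = (2*5)/(-215) = 10*(-1/215) = -2/43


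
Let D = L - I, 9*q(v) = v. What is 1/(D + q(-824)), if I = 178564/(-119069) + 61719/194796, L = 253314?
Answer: 3313452132/839044367662315 ≈ 3.9491e-6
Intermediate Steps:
q(v) = v/9
I = -1306415873/1104484044 (I = 178564*(-1/119069) + 61719*(1/194796) = -178564/119069 + 2939/9276 = -1306415873/1104484044 ≈ -1.1828)
D = 279782577537689/1104484044 (D = 253314 - 1*(-1306415873/1104484044) = 253314 + 1306415873/1104484044 = 279782577537689/1104484044 ≈ 2.5332e+5)
1/(D + q(-824)) = 1/(279782577537689/1104484044 + (1/9)*(-824)) = 1/(279782577537689/1104484044 - 824/9) = 1/(839044367662315/3313452132) = 3313452132/839044367662315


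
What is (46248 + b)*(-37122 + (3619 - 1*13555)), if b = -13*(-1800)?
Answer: -3277495584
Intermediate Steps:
b = 23400
(46248 + b)*(-37122 + (3619 - 1*13555)) = (46248 + 23400)*(-37122 + (3619 - 1*13555)) = 69648*(-37122 + (3619 - 13555)) = 69648*(-37122 - 9936) = 69648*(-47058) = -3277495584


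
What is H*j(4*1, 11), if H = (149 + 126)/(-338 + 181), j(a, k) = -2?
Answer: 550/157 ≈ 3.5032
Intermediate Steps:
H = -275/157 (H = 275/(-157) = 275*(-1/157) = -275/157 ≈ -1.7516)
H*j(4*1, 11) = -275/157*(-2) = 550/157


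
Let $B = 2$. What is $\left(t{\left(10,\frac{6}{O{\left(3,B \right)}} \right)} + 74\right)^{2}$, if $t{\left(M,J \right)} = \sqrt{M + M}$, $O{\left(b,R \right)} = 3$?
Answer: $5496 + 296 \sqrt{5} \approx 6157.9$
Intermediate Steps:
$t{\left(M,J \right)} = \sqrt{2} \sqrt{M}$ ($t{\left(M,J \right)} = \sqrt{2 M} = \sqrt{2} \sqrt{M}$)
$\left(t{\left(10,\frac{6}{O{\left(3,B \right)}} \right)} + 74\right)^{2} = \left(\sqrt{2} \sqrt{10} + 74\right)^{2} = \left(2 \sqrt{5} + 74\right)^{2} = \left(74 + 2 \sqrt{5}\right)^{2}$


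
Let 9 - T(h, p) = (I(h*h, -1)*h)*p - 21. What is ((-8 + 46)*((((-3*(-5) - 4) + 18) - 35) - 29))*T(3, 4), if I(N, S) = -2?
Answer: -71820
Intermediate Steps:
T(h, p) = 30 + 2*h*p (T(h, p) = 9 - ((-2*h)*p - 21) = 9 - (-2*h*p - 21) = 9 - (-21 - 2*h*p) = 9 + (21 + 2*h*p) = 30 + 2*h*p)
((-8 + 46)*((((-3*(-5) - 4) + 18) - 35) - 29))*T(3, 4) = ((-8 + 46)*((((-3*(-5) - 4) + 18) - 35) - 29))*(30 + 2*3*4) = (38*((((15 - 4) + 18) - 35) - 29))*(30 + 24) = (38*(((11 + 18) - 35) - 29))*54 = (38*((29 - 35) - 29))*54 = (38*(-6 - 29))*54 = (38*(-35))*54 = -1330*54 = -71820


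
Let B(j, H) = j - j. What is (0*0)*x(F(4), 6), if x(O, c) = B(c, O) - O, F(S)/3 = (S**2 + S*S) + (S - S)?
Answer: 0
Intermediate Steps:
B(j, H) = 0
F(S) = 6*S**2 (F(S) = 3*((S**2 + S*S) + (S - S)) = 3*((S**2 + S**2) + 0) = 3*(2*S**2 + 0) = 3*(2*S**2) = 6*S**2)
x(O, c) = -O (x(O, c) = 0 - O = -O)
(0*0)*x(F(4), 6) = (0*0)*(-6*4**2) = 0*(-6*16) = 0*(-1*96) = 0*(-96) = 0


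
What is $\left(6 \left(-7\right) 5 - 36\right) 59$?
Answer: $-14514$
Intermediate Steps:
$\left(6 \left(-7\right) 5 - 36\right) 59 = \left(\left(-42\right) 5 - 36\right) 59 = \left(-210 - 36\right) 59 = \left(-246\right) 59 = -14514$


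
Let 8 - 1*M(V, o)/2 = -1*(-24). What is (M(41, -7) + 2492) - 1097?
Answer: 1363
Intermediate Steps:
M(V, o) = -32 (M(V, o) = 16 - (-2)*(-24) = 16 - 2*24 = 16 - 48 = -32)
(M(41, -7) + 2492) - 1097 = (-32 + 2492) - 1097 = 2460 - 1097 = 1363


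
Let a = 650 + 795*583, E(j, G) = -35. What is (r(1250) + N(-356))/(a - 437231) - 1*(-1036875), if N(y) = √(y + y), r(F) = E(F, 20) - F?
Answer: 27896083715/26904 + I*√178/13452 ≈ 1.0369e+6 + 0.0009918*I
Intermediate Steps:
a = 464135 (a = 650 + 463485 = 464135)
r(F) = -35 - F
N(y) = √2*√y (N(y) = √(2*y) = √2*√y)
(r(1250) + N(-356))/(a - 437231) - 1*(-1036875) = ((-35 - 1*1250) + √2*√(-356))/(464135 - 437231) - 1*(-1036875) = ((-35 - 1250) + √2*(2*I*√89))/26904 + 1036875 = (-1285 + 2*I*√178)*(1/26904) + 1036875 = (-1285/26904 + I*√178/13452) + 1036875 = 27896083715/26904 + I*√178/13452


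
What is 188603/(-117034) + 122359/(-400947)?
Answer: -89939970247/46924431198 ≈ -1.9167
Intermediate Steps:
188603/(-117034) + 122359/(-400947) = 188603*(-1/117034) + 122359*(-1/400947) = -188603/117034 - 122359/400947 = -89939970247/46924431198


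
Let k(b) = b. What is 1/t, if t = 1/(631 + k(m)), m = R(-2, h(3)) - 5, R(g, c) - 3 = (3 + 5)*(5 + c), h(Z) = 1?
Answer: 677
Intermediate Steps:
R(g, c) = 43 + 8*c (R(g, c) = 3 + (3 + 5)*(5 + c) = 3 + 8*(5 + c) = 3 + (40 + 8*c) = 43 + 8*c)
m = 46 (m = (43 + 8*1) - 5 = (43 + 8) - 5 = 51 - 5 = 46)
t = 1/677 (t = 1/(631 + 46) = 1/677 ≈ 0.0014771)
1/t = 1/(1/677) = 677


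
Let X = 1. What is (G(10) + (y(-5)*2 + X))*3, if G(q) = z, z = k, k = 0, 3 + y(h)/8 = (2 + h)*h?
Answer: 579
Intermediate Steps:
y(h) = -24 + 8*h*(2 + h) (y(h) = -24 + 8*((2 + h)*h) = -24 + 8*(h*(2 + h)) = -24 + 8*h*(2 + h))
z = 0
G(q) = 0
(G(10) + (y(-5)*2 + X))*3 = (0 + ((-24 + 8*(-5)**2 + 16*(-5))*2 + 1))*3 = (0 + ((-24 + 8*25 - 80)*2 + 1))*3 = (0 + ((-24 + 200 - 80)*2 + 1))*3 = (0 + (96*2 + 1))*3 = (0 + (192 + 1))*3 = (0 + 193)*3 = 193*3 = 579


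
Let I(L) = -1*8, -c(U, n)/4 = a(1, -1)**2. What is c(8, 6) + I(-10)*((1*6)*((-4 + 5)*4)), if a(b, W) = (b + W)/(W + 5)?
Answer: -192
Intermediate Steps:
a(b, W) = (W + b)/(5 + W)
c(U, n) = 0 (c(U, n) = -4*(-1 + 1)**2/(5 - 1)**2 = -4*(0/4)**2 = -4*((1/4)*0)**2 = -4*0**2 = -4*0 = 0)
I(L) = -8
c(8, 6) + I(-10)*((1*6)*((-4 + 5)*4)) = 0 - 8*1*6*(-4 + 5)*4 = 0 - 48*1*4 = 0 - 48*4 = 0 - 8*24 = 0 - 192 = -192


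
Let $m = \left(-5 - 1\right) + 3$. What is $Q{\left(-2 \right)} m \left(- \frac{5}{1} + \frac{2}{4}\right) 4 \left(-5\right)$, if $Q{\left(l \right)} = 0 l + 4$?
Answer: $-1080$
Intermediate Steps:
$m = -3$ ($m = -6 + 3 = -3$)
$Q{\left(l \right)} = 4$ ($Q{\left(l \right)} = 0 + 4 = 4$)
$Q{\left(-2 \right)} m \left(- \frac{5}{1} + \frac{2}{4}\right) 4 \left(-5\right) = 4 \left(-3\right) \left(- \frac{5}{1} + \frac{2}{4}\right) 4 \left(-5\right) = - 12 \left(\left(-5\right) 1 + 2 \cdot \frac{1}{4}\right) 4 \left(-5\right) = - 12 \left(-5 + \frac{1}{2}\right) 4 \left(-5\right) = - 12 \left(- \frac{9}{2}\right) 4 \left(-5\right) = - 12 \left(\left(-18\right) \left(-5\right)\right) = \left(-12\right) 90 = -1080$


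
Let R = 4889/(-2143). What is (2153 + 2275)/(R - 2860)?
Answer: -1054356/681541 ≈ -1.5470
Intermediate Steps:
R = -4889/2143 (R = 4889*(-1/2143) = -4889/2143 ≈ -2.2814)
(2153 + 2275)/(R - 2860) = (2153 + 2275)/(-4889/2143 - 2860) = 4428/(-6133869/2143) = 4428*(-2143/6133869) = -1054356/681541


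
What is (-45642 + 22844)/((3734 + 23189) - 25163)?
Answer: -11399/880 ≈ -12.953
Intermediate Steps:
(-45642 + 22844)/((3734 + 23189) - 25163) = -22798/(26923 - 25163) = -22798/1760 = -22798*1/1760 = -11399/880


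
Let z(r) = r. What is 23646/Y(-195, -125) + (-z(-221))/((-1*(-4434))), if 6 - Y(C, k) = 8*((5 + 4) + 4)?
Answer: -7487479/31038 ≈ -241.24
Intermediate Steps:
Y(C, k) = -98 (Y(C, k) = 6 - 8*((5 + 4) + 4) = 6 - 8*(9 + 4) = 6 - 8*13 = 6 - 1*104 = 6 - 104 = -98)
23646/Y(-195, -125) + (-z(-221))/((-1*(-4434))) = 23646/(-98) + (-1*(-221))/((-1*(-4434))) = 23646*(-1/98) + 221/4434 = -1689/7 + 221*(1/4434) = -1689/7 + 221/4434 = -7487479/31038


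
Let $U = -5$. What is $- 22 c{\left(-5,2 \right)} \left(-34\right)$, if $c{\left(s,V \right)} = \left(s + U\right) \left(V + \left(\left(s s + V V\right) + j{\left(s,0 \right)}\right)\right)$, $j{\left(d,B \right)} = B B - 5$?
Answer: $-194480$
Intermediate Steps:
$j{\left(d,B \right)} = -5 + B^{2}$ ($j{\left(d,B \right)} = B^{2} - 5 = -5 + B^{2}$)
$c{\left(s,V \right)} = \left(-5 + s\right) \left(-5 + V + V^{2} + s^{2}\right)$ ($c{\left(s,V \right)} = \left(s - 5\right) \left(V - \left(5 + 0 - V V - s s\right)\right) = \left(-5 + s\right) \left(V + \left(\left(s^{2} + V^{2}\right) + \left(-5 + 0\right)\right)\right) = \left(-5 + s\right) \left(V - \left(5 - V^{2} - s^{2}\right)\right) = \left(-5 + s\right) \left(V + \left(-5 + V^{2} + s^{2}\right)\right) = \left(-5 + s\right) \left(-5 + V + V^{2} + s^{2}\right)$)
$- 22 c{\left(-5,2 \right)} \left(-34\right) = - 22 \left(25 + \left(-5\right)^{3} - 10 - -25 - 5 \cdot 2^{2} - 5 \left(-5\right)^{2} + 2 \left(-5\right) - 5 \cdot 2^{2}\right) \left(-34\right) = - 22 \left(25 - 125 - 10 + 25 - 20 - 125 - 10 - 20\right) \left(-34\right) = \left(-22\right) \left(-260\right) \left(-34\right) = 5720 \left(-34\right) = -194480$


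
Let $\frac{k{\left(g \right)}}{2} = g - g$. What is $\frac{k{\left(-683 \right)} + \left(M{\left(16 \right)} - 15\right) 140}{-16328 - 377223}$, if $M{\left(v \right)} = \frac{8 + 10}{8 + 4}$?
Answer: $\frac{1890}{393551} \approx 0.0048024$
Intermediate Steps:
$k{\left(g \right)} = 0$ ($k{\left(g \right)} = 2 \left(g - g\right) = 2 \cdot 0 = 0$)
$M{\left(v \right)} = \frac{3}{2}$ ($M{\left(v \right)} = \frac{18}{12} = 18 \cdot \frac{1}{12} = \frac{3}{2}$)
$\frac{k{\left(-683 \right)} + \left(M{\left(16 \right)} - 15\right) 140}{-16328 - 377223} = \frac{0 + \left(\frac{3}{2} - 15\right) 140}{-16328 - 377223} = \frac{0 - 1890}{-393551} = \left(0 - 1890\right) \left(- \frac{1}{393551}\right) = \left(-1890\right) \left(- \frac{1}{393551}\right) = \frac{1890}{393551}$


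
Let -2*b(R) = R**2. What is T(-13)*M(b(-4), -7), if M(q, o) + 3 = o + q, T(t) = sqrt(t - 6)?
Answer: -18*I*sqrt(19) ≈ -78.46*I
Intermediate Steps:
b(R) = -R**2/2
T(t) = sqrt(-6 + t)
M(q, o) = -3 + o + q (M(q, o) = -3 + (o + q) = -3 + o + q)
T(-13)*M(b(-4), -7) = sqrt(-6 - 13)*(-3 - 7 - 1/2*(-4)**2) = sqrt(-19)*(-3 - 7 - 1/2*16) = (I*sqrt(19))*(-3 - 7 - 8) = (I*sqrt(19))*(-18) = -18*I*sqrt(19)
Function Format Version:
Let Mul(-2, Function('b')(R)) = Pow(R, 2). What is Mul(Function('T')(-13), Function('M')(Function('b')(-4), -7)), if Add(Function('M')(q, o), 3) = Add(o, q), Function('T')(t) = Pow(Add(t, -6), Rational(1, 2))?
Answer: Mul(-18, I, Pow(19, Rational(1, 2))) ≈ Mul(-78.460, I)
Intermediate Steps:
Function('b')(R) = Mul(Rational(-1, 2), Pow(R, 2))
Function('T')(t) = Pow(Add(-6, t), Rational(1, 2))
Function('M')(q, o) = Add(-3, o, q) (Function('M')(q, o) = Add(-3, Add(o, q)) = Add(-3, o, q))
Mul(Function('T')(-13), Function('M')(Function('b')(-4), -7)) = Mul(Pow(Add(-6, -13), Rational(1, 2)), Add(-3, -7, Mul(Rational(-1, 2), Pow(-4, 2)))) = Mul(Pow(-19, Rational(1, 2)), Add(-3, -7, Mul(Rational(-1, 2), 16))) = Mul(Mul(I, Pow(19, Rational(1, 2))), Add(-3, -7, -8)) = Mul(Mul(I, Pow(19, Rational(1, 2))), -18) = Mul(-18, I, Pow(19, Rational(1, 2)))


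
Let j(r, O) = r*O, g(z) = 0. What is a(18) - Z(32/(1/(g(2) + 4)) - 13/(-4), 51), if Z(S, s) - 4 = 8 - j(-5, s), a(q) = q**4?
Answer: 104709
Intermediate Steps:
j(r, O) = O*r
Z(S, s) = 12 + 5*s (Z(S, s) = 4 + (8 - s*(-5)) = 4 + (8 - (-5)*s) = 4 + (8 + 5*s) = 12 + 5*s)
a(18) - Z(32/(1/(g(2) + 4)) - 13/(-4), 51) = 18**4 - (12 + 5*51) = 104976 - (12 + 255) = 104976 - 1*267 = 104976 - 267 = 104709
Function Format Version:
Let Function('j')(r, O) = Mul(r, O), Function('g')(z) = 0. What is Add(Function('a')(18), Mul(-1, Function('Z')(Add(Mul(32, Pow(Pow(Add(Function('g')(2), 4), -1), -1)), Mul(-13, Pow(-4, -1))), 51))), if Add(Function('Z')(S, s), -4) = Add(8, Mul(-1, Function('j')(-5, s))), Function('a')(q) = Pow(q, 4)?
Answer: 104709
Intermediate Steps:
Function('j')(r, O) = Mul(O, r)
Function('Z')(S, s) = Add(12, Mul(5, s)) (Function('Z')(S, s) = Add(4, Add(8, Mul(-1, Mul(s, -5)))) = Add(4, Add(8, Mul(-1, Mul(-5, s)))) = Add(4, Add(8, Mul(5, s))) = Add(12, Mul(5, s)))
Add(Function('a')(18), Mul(-1, Function('Z')(Add(Mul(32, Pow(Pow(Add(Function('g')(2), 4), -1), -1)), Mul(-13, Pow(-4, -1))), 51))) = Add(Pow(18, 4), Mul(-1, Add(12, Mul(5, 51)))) = Add(104976, Mul(-1, Add(12, 255))) = Add(104976, Mul(-1, 267)) = Add(104976, -267) = 104709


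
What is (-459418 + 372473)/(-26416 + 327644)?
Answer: -86945/301228 ≈ -0.28864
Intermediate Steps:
(-459418 + 372473)/(-26416 + 327644) = -86945/301228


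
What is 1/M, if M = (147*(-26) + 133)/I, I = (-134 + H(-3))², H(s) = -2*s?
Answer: -16384/3689 ≈ -4.4413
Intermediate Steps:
I = 16384 (I = (-134 - 2*(-3))² = (-134 + 6)² = (-128)² = 16384)
M = -3689/16384 (M = (147*(-26) + 133)/16384 = (-3822 + 133)*(1/16384) = -3689*1/16384 = -3689/16384 ≈ -0.22516)
1/M = 1/(-3689/16384) = -16384/3689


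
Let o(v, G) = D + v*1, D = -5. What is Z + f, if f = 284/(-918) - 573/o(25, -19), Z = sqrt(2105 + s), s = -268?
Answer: -265847/9180 + sqrt(1837) ≈ 13.901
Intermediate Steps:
o(v, G) = -5 + v (o(v, G) = -5 + v*1 = -5 + v)
Z = sqrt(1837) (Z = sqrt(2105 - 268) = sqrt(1837) ≈ 42.860)
f = -265847/9180 (f = 284/(-918) - 573/(-5 + 25) = 284*(-1/918) - 573/20 = -142/459 - 573*1/20 = -142/459 - 573/20 = -265847/9180 ≈ -28.959)
Z + f = sqrt(1837) - 265847/9180 = -265847/9180 + sqrt(1837)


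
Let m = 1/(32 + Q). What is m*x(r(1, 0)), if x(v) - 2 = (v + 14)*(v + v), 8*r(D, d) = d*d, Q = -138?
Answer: -1/53 ≈ -0.018868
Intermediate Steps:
m = -1/106 (m = 1/(32 - 138) = 1/(-106) = -1/106 ≈ -0.0094340)
r(D, d) = d**2/8 (r(D, d) = (d*d)/8 = d**2/8)
x(v) = 2 + 2*v*(14 + v) (x(v) = 2 + (v + 14)*(v + v) = 2 + (14 + v)*(2*v) = 2 + 2*v*(14 + v))
m*x(r(1, 0)) = -(2 + 2*((1/8)*0**2)**2 + 28*((1/8)*0**2))/106 = -(2 + 2*((1/8)*0)**2 + 28*((1/8)*0))/106 = -(2 + 2*0**2 + 28*0)/106 = -(2 + 2*0 + 0)/106 = -(2 + 0 + 0)/106 = -1/106*2 = -1/53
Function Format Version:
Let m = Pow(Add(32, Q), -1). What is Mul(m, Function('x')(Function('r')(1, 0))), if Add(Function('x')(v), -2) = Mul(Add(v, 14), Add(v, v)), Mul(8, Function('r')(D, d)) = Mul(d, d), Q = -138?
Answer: Rational(-1, 53) ≈ -0.018868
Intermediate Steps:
m = Rational(-1, 106) (m = Pow(Add(32, -138), -1) = Pow(-106, -1) = Rational(-1, 106) ≈ -0.0094340)
Function('r')(D, d) = Mul(Rational(1, 8), Pow(d, 2)) (Function('r')(D, d) = Mul(Rational(1, 8), Mul(d, d)) = Mul(Rational(1, 8), Pow(d, 2)))
Function('x')(v) = Add(2, Mul(2, v, Add(14, v))) (Function('x')(v) = Add(2, Mul(Add(v, 14), Add(v, v))) = Add(2, Mul(Add(14, v), Mul(2, v))) = Add(2, Mul(2, v, Add(14, v))))
Mul(m, Function('x')(Function('r')(1, 0))) = Mul(Rational(-1, 106), Add(2, Mul(2, Pow(Mul(Rational(1, 8), Pow(0, 2)), 2)), Mul(28, Mul(Rational(1, 8), Pow(0, 2))))) = Mul(Rational(-1, 106), Add(2, Mul(2, Pow(Mul(Rational(1, 8), 0), 2)), Mul(28, Mul(Rational(1, 8), 0)))) = Mul(Rational(-1, 106), Add(2, Mul(2, Pow(0, 2)), Mul(28, 0))) = Mul(Rational(-1, 106), Add(2, Mul(2, 0), 0)) = Mul(Rational(-1, 106), Add(2, 0, 0)) = Mul(Rational(-1, 106), 2) = Rational(-1, 53)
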